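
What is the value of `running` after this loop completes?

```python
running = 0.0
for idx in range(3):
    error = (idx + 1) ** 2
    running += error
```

Sum of squared losses 1² + 2² + ... + 3²
`running` takes the values: 0.0 → 1.0 → 5.0 → 14.0

Answer: 14.0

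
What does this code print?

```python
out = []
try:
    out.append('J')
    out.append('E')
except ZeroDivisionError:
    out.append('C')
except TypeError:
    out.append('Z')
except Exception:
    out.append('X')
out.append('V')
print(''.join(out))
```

Execution trace: 'J' (try body) → 'E' (try body, no exception) → 'V' (after the try/except). Output: JEV

Answer: JEV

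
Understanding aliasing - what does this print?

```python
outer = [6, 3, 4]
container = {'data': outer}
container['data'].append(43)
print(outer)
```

Key concept: dict holds reference to list.
Step by step:
`outer = [6, 3, 4]` → outer = [6, 3, 4]
`container = {'data': outer}` → container = {'data': [6, 3, 4]}
`container['data'].append(43)` → outer = [6, 3, 4, 43]; container = {'data': [6, 3, 4, 43]}
`print(outer)` → prints [6, 3, 4, 43]

Answer: [6, 3, 4, 43]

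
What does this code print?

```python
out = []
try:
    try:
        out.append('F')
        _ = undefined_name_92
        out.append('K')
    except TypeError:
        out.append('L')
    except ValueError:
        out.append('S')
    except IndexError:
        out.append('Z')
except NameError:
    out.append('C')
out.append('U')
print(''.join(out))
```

Execution trace: 'F' (try body) → 'C' (outer except NameError) → 'U' (after the try/except). Output: FCU

Answer: FCU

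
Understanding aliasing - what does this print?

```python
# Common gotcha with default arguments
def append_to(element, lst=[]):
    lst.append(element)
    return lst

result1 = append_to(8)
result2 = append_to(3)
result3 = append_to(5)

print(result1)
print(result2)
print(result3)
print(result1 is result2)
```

Key concept: mutable default argument gotcha.
Step by step:
`result1 = append_to(8)` → result1 = [8]
`result2 = append_to(3)` → result1 = [8, 3] (same object as result2); result2 = [8, 3] (same object as result1)
`result3 = append_to(5)` → result1 = [8, 3, 5] (same object as result2, result3); result2 = [8, 3, 5] (same object as result1, result3); result3 = [8, 3, 5] (same object as result1, result2)
`print(result1)` → prints [8, 3, 5]
`print(result2)` → prints [8, 3, 5]
`print(result3)` → prints [8, 3, 5]
`print(result1 is result2)` → prints True

Answer:
[8, 3, 5]
[8, 3, 5]
[8, 3, 5]
True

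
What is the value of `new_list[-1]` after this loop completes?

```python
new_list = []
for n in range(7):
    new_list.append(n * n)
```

Last element of squares 0 to 6
`new_list` takes the values: [] → [0] → [0, 1] → [0, 1, 4] → [0, 1, 4, 9] → [0, 1, 4, 9, 16] → [0, 1, 4, 9, 16, 25] → [0, 1, 4, 9, 16, 25, 36]
So `new_list[-1]` = 36

Answer: 36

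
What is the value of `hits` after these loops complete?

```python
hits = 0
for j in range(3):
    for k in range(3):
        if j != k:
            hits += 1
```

3² - 3 (exclude diagonal)
`hits` takes the values: 0 → 1 → 2 → 3 → 4 → 5 → 6

Answer: 6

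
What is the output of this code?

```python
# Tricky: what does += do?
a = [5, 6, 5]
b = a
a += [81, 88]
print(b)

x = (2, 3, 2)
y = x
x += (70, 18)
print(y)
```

Key concept: += behavior differs for mutable vs immutable.
Step by step:
`a = [5, 6, 5]` → a = [5, 6, 5]
`b = a` → b = [5, 6, 5] (same object as a)
`a += [81, 88]` → a = [5, 6, 5, 81, 88] (same object as b); b = [5, 6, 5, 81, 88] (same object as a)
`print(b)` → prints [5, 6, 5, 81, 88]
`x = (2, 3, 2)` → x = (2, 3, 2)
`y = x` → y = (2, 3, 2)
`x += (70, 18)` → x = (2, 3, 2, 70, 18)
`print(y)` → prints (2, 3, 2)

Answer:
[5, 6, 5, 81, 88]
(2, 3, 2)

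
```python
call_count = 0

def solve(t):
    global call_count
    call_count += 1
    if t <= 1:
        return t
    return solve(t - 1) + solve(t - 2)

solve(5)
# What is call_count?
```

Calls(t) = 1 + Calls(t-1) + Calls(t-2); Calls(0)=Calls(1)=1. For t=5 this gives 15.

Answer: 15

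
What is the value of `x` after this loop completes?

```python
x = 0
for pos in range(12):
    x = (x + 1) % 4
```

Increment mod 4, 12 times = 0
`x` takes the values: 0 → 1 → 2 → 3 → 0 → 1 → 2 → 3 → 0 → 1 → 2 → 3 → 0

Answer: 0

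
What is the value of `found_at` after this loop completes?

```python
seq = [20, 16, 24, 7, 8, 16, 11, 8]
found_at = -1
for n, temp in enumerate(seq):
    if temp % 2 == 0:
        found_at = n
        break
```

First even number index in [20, 16, 24, 7, 8, 16, 11, 8]
`found_at` takes the values: -1 → 0

Answer: 0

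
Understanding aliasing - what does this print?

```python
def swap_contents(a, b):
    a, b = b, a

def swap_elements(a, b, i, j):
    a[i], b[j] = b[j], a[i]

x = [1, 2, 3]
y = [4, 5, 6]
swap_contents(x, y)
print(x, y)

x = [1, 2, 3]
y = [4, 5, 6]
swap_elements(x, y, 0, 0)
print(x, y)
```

Key concept: parameter rebinding vs mutation.
Step by step:
`x = [1, 2, 3]` → x = [1, 2, 3]
`y = [4, 5, 6]` → y = [4, 5, 6]
`swap_contents(x, y)` → no visible change to tracked variables
`print(x, y)` → prints [1, 2, 3] [4, 5, 6]
`x = [1, 2, 3]` → x = [1, 2, 3]
`y = [4, 5, 6]` → y = [4, 5, 6]
`swap_elements(x, y, 0, 0)` → x = [4, 2, 3]; y = [1, 5, 6]
`print(x, y)` → prints [4, 2, 3] [1, 5, 6]

Answer:
[1, 2, 3] [4, 5, 6]
[4, 2, 3] [1, 5, 6]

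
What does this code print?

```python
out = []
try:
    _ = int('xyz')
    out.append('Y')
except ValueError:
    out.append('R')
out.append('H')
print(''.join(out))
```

Execution trace: 'R' (except ValueError) → 'H' (after the try/except). Output: RH

Answer: RH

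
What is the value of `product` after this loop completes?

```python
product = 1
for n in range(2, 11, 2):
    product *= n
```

Product of even numbers 2 to 10
`product` takes the values: 1 → 2 → 8 → 48 → 384 → 3840

Answer: 3840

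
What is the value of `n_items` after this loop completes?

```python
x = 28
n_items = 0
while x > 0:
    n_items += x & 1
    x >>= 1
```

Count set bits in 28 (binary: 0b11100)
`n_items` takes the values: 0 → 1 → 2 → 3

Answer: 3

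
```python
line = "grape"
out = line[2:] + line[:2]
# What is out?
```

Trace:
`line = "grape"` → line = 'grape'
`out = line[2:] + line[:2]` → out = 'apegr'
So out = 'apegr'

Answer: 'apegr'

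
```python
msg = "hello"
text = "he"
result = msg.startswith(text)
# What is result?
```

Trace:
`msg = "hello"` → msg = 'hello'
`text = "he"` → text = 'he'
`result = msg.startswith(text)` → result = True
So result = True

Answer: True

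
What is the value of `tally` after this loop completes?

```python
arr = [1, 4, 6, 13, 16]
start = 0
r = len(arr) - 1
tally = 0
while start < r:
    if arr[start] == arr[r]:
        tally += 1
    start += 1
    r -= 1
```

Count matching pairs from ends
`tally` takes the values: 0

Answer: 0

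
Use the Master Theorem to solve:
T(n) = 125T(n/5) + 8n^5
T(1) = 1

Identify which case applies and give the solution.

a=125, b=5, f(n)=8n^5. log_5(125) = 3. Since c=5 > 3 and the regularity condition holds (125(n/5)^5 = (125/5^5)n^5 with 125/5^5 < 1), Case 3 applies: T(n) = Θ(f(n)) = O(n^5).

Answer: O(n^5) - Case 3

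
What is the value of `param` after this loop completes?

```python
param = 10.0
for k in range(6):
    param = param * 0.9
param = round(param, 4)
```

Exponential decay: 10.0 * 0.9^6
`param` takes the values: 10.0 → 9.0 → 8.1 → 7.29 → 6.561 → 5.9049 → 5.31441 → 5.3144

Answer: 5.3144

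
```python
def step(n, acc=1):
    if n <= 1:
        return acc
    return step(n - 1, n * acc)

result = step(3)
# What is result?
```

Accumulator trace (n, acc): (3, 1) -> (2, 3) -> (1, 6) -> return 6

Answer: 6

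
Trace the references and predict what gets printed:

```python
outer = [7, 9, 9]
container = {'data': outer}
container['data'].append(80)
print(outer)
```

Key concept: dict holds reference to list.
Step by step:
`outer = [7, 9, 9]` → outer = [7, 9, 9]
`container = {'data': outer}` → container = {'data': [7, 9, 9]}
`container['data'].append(80)` → outer = [7, 9, 9, 80]; container = {'data': [7, 9, 9, 80]}
`print(outer)` → prints [7, 9, 9, 80]

Answer: [7, 9, 9, 80]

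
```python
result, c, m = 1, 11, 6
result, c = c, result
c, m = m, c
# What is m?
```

Trace:
`result, c, m = 1, 11, 6` → result = 1; c = 11; m = 6
`result, c = c, result` → result = 11; c = 1
`c, m = m, c` → c = 6; m = 1
So m = 1

Answer: 1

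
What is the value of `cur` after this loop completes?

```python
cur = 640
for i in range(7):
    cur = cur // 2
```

Halve 7 times: 640 // 2^7 = 5
`cur` takes the values: 640 → 320 → 160 → 80 → 40 → 20 → 10 → 5

Answer: 5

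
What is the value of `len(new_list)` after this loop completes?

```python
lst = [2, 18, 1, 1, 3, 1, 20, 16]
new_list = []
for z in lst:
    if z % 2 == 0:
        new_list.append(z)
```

Count even numbers in [2, 18, 1, 1, 3, 1, 20, 16]
`new_list` takes the values: [] → [2] → [2, 18] → [2, 18, 20] → [2, 18, 20, 16]
So `len(new_list)` = 4

Answer: 4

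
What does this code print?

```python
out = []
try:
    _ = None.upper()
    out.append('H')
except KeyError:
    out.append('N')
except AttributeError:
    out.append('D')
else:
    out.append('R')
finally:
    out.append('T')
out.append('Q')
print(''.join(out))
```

Execution trace: 'D' (except AttributeError) → 'T' (finally) → 'Q' (after the try/except). Output: DTQ

Answer: DTQ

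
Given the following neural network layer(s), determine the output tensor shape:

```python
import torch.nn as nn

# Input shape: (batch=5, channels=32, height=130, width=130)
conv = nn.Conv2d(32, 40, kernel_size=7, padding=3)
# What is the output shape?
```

Input: (5, 32, 130, 130) -> Output: (5, 40, 130, 130)

Answer: (5, 40, 130, 130)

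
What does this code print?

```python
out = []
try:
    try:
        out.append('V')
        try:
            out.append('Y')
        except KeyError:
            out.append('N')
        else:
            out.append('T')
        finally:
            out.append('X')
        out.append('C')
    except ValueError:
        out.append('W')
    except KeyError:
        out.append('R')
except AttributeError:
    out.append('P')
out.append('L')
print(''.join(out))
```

Execution trace: 'V' (try body) → 'Y' (inner try body, no exception) → 'T' (inner else) → 'X' (inner finally) → 'C' (try body, no exception) → 'L' (after the try/except). Output: VYTXCL

Answer: VYTXCL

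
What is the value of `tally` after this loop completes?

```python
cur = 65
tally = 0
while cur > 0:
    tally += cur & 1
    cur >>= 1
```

Count set bits in 65 (binary: 0b1000001)
`tally` takes the values: 0 → 1 → 2

Answer: 2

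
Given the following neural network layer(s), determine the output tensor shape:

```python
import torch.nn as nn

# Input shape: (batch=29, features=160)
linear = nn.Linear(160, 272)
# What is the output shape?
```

Input: (29, 160) -> Output: (29, 272)

Answer: (29, 272)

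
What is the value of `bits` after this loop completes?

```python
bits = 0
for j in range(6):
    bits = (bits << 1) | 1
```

Build 6 consecutive 1-bits: 0b111111
`bits` takes the values: 0 → 1 → 3 → 7 → 15 → 31 → 63

Answer: 63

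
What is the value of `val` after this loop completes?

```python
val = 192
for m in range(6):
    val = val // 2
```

Halve 6 times: 192 // 2^6 = 3
`val` takes the values: 192 → 96 → 48 → 24 → 12 → 6 → 3

Answer: 3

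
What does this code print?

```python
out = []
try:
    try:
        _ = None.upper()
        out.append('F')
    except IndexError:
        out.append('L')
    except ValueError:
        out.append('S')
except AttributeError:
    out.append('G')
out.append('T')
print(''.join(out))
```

Execution trace: 'G' (outer except AttributeError) → 'T' (after the try/except). Output: GT

Answer: GT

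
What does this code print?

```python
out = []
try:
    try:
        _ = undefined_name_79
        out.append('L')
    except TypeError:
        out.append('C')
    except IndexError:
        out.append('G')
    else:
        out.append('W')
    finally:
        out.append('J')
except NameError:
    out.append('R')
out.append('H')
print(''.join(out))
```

Execution trace: 'J' (finally) → 'R' (outer except NameError) → 'H' (after the try/except). Output: JRH

Answer: JRH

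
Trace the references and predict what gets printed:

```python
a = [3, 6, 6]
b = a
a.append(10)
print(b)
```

Key concept: basic list aliasing.
Step by step:
`a = [3, 6, 6]` → a = [3, 6, 6]
`b = a` → b = [3, 6, 6] (same object as a)
`a.append(10)` → a = [3, 6, 6, 10] (same object as b); b = [3, 6, 6, 10] (same object as a)
`print(b)` → prints [3, 6, 6, 10]

Answer: [3, 6, 6, 10]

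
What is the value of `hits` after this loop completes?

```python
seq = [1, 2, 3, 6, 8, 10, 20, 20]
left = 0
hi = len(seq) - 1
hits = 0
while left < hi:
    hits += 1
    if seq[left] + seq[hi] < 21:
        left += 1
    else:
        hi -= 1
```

Steps to find pair summing to 21
`hits` takes the values: 0 → 1 → 2 → 3 → 4 → 5 → 6 → 7

Answer: 7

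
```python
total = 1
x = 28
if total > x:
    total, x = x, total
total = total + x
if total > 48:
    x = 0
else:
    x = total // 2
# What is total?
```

Trace:
`total = 1` → total = 1
`x = 28` → x = 28
`if total > x: ...` → total > x is False → no variable changes
`total = total + x` → total = 29
`if total > 48: ...` → total > 48 is False, take else branch → x = 14
So total = 29

Answer: 29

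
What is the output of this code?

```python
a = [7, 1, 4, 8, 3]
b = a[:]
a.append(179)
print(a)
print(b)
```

Key concept: slice [:] creates copy.
Step by step:
`a = [7, 1, 4, 8, 3]` → a = [7, 1, 4, 8, 3]
`b = a[:]` → b = [7, 1, 4, 8, 3]
`a.append(179)` → a = [7, 1, 4, 8, 3, 179]
`print(a)` → prints [7, 1, 4, 8, 3, 179]
`print(b)` → prints [7, 1, 4, 8, 3]

Answer:
[7, 1, 4, 8, 3, 179]
[7, 1, 4, 8, 3]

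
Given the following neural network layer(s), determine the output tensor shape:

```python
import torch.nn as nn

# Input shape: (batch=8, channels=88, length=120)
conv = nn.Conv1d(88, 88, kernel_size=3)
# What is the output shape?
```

Input: (8, 88, 120) -> Output: (8, 88, 118)

Answer: (8, 88, 118)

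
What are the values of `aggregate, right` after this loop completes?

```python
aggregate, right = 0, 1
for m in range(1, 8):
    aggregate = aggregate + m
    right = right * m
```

Sum and factorial of 1 to 7
`aggregate, right` takes the values: (0, 1) → (1, 1) → (3, 1) → (3, 2) → (6, 2) → (6, 6) → (10, 6) → (10, 24) → (15, 24) → (15, 120) → (21, 120) → (21, 720) → (28, 720) → (28, 5040)

Answer: 28, 5040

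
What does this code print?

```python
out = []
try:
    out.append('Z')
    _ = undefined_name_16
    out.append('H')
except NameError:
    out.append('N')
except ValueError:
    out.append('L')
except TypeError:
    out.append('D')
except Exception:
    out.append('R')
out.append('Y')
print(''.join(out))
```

Execution trace: 'Z' (try body) → 'N' (except NameError) → 'Y' (after the try/except). Output: ZNY

Answer: ZNY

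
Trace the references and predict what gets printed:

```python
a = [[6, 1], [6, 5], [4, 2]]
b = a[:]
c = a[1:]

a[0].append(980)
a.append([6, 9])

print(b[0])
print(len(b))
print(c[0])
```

Key concept: slice with nested mutation.
Step by step:
`a = [[6, 1], [6, 5], [4, 2]]` → a = [[6, 1], [6, 5], [4, 2]]
`b = a[:]` → b = [[6, 1], [6, 5], [4, 2]]
`c = a[1:]` → c = [[6, 5], [4, 2]]
`a[0].append(980)` → a = [[6, 1, 980], [6, 5], [4, 2]]; b = [[6, 1, 980], [6, 5], [4, 2]]
`a.append([6, 9])` → a = [[6, 1, 980], [6, 5], [4, 2], [6, 9]]
`print(b[0])` → prints [6, 1, 980]
`print(len(b))` → prints 3
`print(c[0])` → prints [6, 5]

Answer:
[6, 1, 980]
3
[6, 5]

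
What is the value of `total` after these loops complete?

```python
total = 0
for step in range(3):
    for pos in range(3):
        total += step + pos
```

Sum of all step+pos for step,pos in 3x3
`total` takes the values: 0 → 1 → 3 → 4 → 6 → 9 → 11 → 14 → 18

Answer: 18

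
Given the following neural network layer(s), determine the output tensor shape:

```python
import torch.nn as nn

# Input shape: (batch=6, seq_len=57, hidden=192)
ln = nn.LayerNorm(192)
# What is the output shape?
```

Input: (6, 57, 192) -> Output: (6, 57, 192)

Answer: (6, 57, 192)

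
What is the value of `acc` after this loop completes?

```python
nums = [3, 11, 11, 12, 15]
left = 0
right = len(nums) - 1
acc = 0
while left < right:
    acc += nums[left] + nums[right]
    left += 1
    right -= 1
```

Sum of pairs from ends
`acc` takes the values: 0 → 18 → 41

Answer: 41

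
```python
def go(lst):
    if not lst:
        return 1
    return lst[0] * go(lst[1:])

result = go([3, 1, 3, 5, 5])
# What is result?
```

Product over [3, 1, 3, 5, 5] = 3 * 1 * 3 * 5 * 5 = 225

Answer: 225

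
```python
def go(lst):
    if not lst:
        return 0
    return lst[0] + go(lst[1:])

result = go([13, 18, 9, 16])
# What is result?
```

13 + 18 + 9 + 16 + 0 = 56

Answer: 56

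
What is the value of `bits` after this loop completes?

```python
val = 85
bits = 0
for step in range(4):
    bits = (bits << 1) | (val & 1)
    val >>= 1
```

Reverse lowest 4 bits of 85
`bits` takes the values: 0 → 1 → 2 → 5 → 10

Answer: 10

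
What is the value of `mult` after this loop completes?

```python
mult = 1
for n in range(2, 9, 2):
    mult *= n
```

Product of even numbers 2 to 8
`mult` takes the values: 1 → 2 → 8 → 48 → 384

Answer: 384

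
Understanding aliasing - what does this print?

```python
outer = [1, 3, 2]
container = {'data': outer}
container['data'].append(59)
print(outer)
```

Key concept: dict holds reference to list.
Step by step:
`outer = [1, 3, 2]` → outer = [1, 3, 2]
`container = {'data': outer}` → container = {'data': [1, 3, 2]}
`container['data'].append(59)` → outer = [1, 3, 2, 59]; container = {'data': [1, 3, 2, 59]}
`print(outer)` → prints [1, 3, 2, 59]

Answer: [1, 3, 2, 59]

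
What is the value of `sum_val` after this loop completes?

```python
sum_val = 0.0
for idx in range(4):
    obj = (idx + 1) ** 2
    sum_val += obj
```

Sum of squared losses 1² + 2² + ... + 4²
`sum_val` takes the values: 0.0 → 1.0 → 5.0 → 14.0 → 30.0

Answer: 30.0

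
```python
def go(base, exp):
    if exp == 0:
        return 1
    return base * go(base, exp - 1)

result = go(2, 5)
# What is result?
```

go(2, 5) = 2 * 2 * 2 * 2 * 2 = 32

Answer: 32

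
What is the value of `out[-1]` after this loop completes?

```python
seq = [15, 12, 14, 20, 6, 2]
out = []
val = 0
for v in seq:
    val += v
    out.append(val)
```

Cumulative sum ends at 69
`out` takes the values: [] → [15] → [15, 27] → [15, 27, 41] → [15, 27, 41, 61] → [15, 27, 41, 61, 67] → [15, 27, 41, 61, 67, 69]
So `out[-1]` = 69

Answer: 69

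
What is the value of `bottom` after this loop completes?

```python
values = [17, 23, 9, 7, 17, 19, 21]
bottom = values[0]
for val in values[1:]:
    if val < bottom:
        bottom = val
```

Minimum of [17, 23, 9, 7, 17, 19, 21]
`bottom` takes the values: 17 → 9 → 7

Answer: 7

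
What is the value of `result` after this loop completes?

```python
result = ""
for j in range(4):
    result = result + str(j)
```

Concatenate digits 0 to 3
`result` takes the values: "" → "0" → "01" → "012" → "0123"

Answer: "0123"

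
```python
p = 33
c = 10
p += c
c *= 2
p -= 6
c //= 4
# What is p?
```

Trace:
`p = 33` → p = 33
`c = 10` → c = 10
`p += c` → p = 43
`c *= 2` → c = 20
`p -= 6` → p = 37
`c //= 4` → c = 5
So p = 37

Answer: 37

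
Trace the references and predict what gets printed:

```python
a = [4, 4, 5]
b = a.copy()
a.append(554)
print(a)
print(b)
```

Key concept: list.copy() creates independent copy.
Step by step:
`a = [4, 4, 5]` → a = [4, 4, 5]
`b = a.copy()` → b = [4, 4, 5]
`a.append(554)` → a = [4, 4, 5, 554]
`print(a)` → prints [4, 4, 5, 554]
`print(b)` → prints [4, 4, 5]

Answer:
[4, 4, 5, 554]
[4, 4, 5]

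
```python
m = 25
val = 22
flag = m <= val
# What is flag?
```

Trace:
`m = 25` → m = 25
`val = 22` → val = 22
`flag = m <= val` → flag = False
So flag = False

Answer: False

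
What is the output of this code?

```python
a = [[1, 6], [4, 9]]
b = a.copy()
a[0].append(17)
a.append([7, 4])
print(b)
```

Key concept: shallow copy with nested lists.
Step by step:
`a = [[1, 6], [4, 9]]` → a = [[1, 6], [4, 9]]
`b = a.copy()` → b = [[1, 6], [4, 9]]
`a[0].append(17)` → a = [[1, 6, 17], [4, 9]]; b = [[1, 6, 17], [4, 9]]
`a.append([7, 4])` → a = [[1, 6, 17], [4, 9], [7, 4]]
`print(b)` → prints [[1, 6, 17], [4, 9]]

Answer: [[1, 6, 17], [4, 9]]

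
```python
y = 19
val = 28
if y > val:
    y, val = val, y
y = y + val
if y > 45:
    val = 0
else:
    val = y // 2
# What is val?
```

Trace:
`y = 19` → y = 19
`val = 28` → val = 28
`if y > val: ...` → y > val is False → no variable changes
`y = y + val` → y = 47
`if y > 45: ...` → y > 45 is True → val = 0
So val = 0

Answer: 0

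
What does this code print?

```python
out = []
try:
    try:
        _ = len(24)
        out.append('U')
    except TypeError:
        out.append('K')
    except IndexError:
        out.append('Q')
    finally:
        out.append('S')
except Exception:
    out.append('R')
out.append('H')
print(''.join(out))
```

Execution trace: 'K' (inner except TypeError) → 'S' (inner finally) → 'H' (after the try/except). Output: KSH

Answer: KSH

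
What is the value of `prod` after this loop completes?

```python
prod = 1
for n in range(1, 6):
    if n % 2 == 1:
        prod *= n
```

Product of odd numbers 1 to 5
`prod` takes the values: 1 → 3 → 15

Answer: 15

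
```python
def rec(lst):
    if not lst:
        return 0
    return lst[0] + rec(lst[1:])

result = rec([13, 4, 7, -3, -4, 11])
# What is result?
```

13 + 4 + 7 + (-3) + (-4) + 11 + 0 = 28

Answer: 28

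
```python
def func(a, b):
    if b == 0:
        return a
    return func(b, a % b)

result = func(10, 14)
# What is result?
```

func(10, 14) -> func(14, 10) -> func(10, 4) -> func(4, 2) -> func(2, 0) -> 2

Answer: 2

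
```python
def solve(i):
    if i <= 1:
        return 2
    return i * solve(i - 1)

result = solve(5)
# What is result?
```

solve(5) = 5 * 4 * 3 * 2 * 2 = 240

Answer: 240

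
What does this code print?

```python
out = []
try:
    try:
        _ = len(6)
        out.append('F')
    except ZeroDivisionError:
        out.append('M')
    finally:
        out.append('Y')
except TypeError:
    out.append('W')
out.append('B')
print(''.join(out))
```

Execution trace: 'Y' (inner finally) → 'W' (outer except TypeError) → 'B' (after the try/except). Output: YWB

Answer: YWB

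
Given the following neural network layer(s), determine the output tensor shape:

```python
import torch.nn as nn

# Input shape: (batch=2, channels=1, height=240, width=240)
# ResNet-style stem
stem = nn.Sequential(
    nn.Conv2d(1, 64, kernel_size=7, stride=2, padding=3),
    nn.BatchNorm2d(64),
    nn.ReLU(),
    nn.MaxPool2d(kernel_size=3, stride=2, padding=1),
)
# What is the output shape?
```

Input: (2, 1, 240, 240) -> after Conv2d 7x7 stride=2: (2, 64, 120, 120) -> Output: (2, 64, 60, 60)

Answer: (2, 64, 60, 60)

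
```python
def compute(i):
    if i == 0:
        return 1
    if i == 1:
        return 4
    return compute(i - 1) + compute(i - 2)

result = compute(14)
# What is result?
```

Build up from base cases: compute(0)=1, compute(1)=4, compute(2)=5, compute(3)=9, compute(4)=14, compute(5)=23, compute(6)=37, ..., compute(14)=1741

Answer: 1741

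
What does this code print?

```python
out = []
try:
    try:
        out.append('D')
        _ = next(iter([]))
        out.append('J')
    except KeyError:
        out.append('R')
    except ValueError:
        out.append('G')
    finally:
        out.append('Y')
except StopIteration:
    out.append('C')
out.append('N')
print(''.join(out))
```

Execution trace: 'D' (try body) → 'Y' (finally) → 'C' (outer except StopIteration) → 'N' (after the try/except). Output: DYCN

Answer: DYCN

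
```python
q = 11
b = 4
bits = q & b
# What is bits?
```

Trace:
`q = 11` → q = 11
`b = 4` → b = 4
`bits = q & b` → bits = 0
So bits = 0

Answer: 0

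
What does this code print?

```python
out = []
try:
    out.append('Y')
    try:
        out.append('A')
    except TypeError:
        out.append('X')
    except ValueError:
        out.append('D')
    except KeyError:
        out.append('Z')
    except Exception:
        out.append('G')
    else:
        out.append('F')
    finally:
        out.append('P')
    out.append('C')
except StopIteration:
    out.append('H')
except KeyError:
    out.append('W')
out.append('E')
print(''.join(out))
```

Execution trace: 'Y' (try body) → 'A' (inner try body, no exception) → 'F' (inner else) → 'P' (inner finally) → 'C' (try body, no exception) → 'E' (after the try/except). Output: YAFPCE

Answer: YAFPCE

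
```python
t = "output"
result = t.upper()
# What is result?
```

Trace:
`t = "output"` → t = 'output'
`result = t.upper()` → result = 'OUTPUT'
So result = 'OUTPUT'

Answer: 'OUTPUT'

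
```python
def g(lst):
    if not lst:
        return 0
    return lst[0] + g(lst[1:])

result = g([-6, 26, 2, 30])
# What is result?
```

(-6) + 26 + 2 + 30 + 0 = 52

Answer: 52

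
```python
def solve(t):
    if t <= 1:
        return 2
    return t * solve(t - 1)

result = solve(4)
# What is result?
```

solve(4) = 4 * 3 * 2 * 2 = 48

Answer: 48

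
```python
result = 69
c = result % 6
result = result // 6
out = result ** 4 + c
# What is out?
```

Trace:
`result = 69` → result = 69
`c = result % 6` → c = 3
`result = result // 6` → result = 11
`out = result ** 4 + c` → out = 14644
So out = 14644

Answer: 14644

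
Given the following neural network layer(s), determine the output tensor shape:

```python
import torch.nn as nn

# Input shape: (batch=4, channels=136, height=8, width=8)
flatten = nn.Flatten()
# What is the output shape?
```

Input: (4, 136, 8, 8) -> Output: (4, 8704)

Answer: (4, 8704)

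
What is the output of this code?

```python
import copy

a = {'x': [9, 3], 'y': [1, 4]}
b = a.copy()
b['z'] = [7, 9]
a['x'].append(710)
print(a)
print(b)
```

Key concept: shallow copy of dict with mutable values.
Step by step:
`a = {'x': [9, 3], 'y': [1, 4]}` → a = {'x': [9, 3], 'y': [1, 4]}
`b = a.copy()` → b = {'x': [9, 3], 'y': [1, 4]}
`b['z'] = [7, 9]` → b = {'x': [9, 3], 'y': [1, 4], 'z': [7, 9]}
`a['x'].append(710)` → a = {'x': [9, 3, 710], 'y': [1, 4]}; b = {'x': [9, 3, 710], 'y': [1, 4], 'z': [7, 9]}
`print(a)` → prints {'x': [9, 3, 710], 'y': [1, 4]}
`print(b)` → prints {'x': [9, 3, 710], 'y': [1, 4], 'z': [7, 9]}

Answer:
{'x': [9, 3, 710], 'y': [1, 4]}
{'x': [9, 3, 710], 'y': [1, 4], 'z': [7, 9]}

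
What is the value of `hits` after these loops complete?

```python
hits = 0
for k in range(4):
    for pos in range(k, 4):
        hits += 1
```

Upper triangle: 4 + 3 + ... + 1
`hits` takes the values: 0 → 1 → 2 → 3 → 4 → 5 → 6 → 7 → 8 → 9 → 10

Answer: 10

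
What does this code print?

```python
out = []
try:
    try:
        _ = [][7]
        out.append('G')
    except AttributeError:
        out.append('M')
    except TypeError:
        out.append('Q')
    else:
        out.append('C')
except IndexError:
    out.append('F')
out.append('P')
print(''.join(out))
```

Execution trace: 'F' (outer except IndexError) → 'P' (after the try/except). Output: FP

Answer: FP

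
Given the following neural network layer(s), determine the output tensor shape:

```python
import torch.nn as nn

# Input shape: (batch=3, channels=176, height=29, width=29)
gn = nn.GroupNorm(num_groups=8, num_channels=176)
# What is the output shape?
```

Input: (3, 176, 29, 29) -> Output: (3, 176, 29, 29)

Answer: (3, 176, 29, 29)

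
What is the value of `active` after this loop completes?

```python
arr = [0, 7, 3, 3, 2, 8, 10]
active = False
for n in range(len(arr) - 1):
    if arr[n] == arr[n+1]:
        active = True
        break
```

Check consecutive duplicates in [0, 7, 3, 3, 2, 8, 10]
`active` takes the values: False → True

Answer: True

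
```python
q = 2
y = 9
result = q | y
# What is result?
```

Trace:
`q = 2` → q = 2
`y = 9` → y = 9
`result = q | y` → result = 11
So result = 11

Answer: 11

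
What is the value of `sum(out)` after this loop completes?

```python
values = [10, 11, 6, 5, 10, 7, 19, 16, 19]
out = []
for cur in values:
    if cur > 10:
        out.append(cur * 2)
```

Sum of doubled values > 10
`out` takes the values: [] → [22] → [22, 38] → [22, 38, 32] → [22, 38, 32, 38]
So `sum(out)` = 130

Answer: 130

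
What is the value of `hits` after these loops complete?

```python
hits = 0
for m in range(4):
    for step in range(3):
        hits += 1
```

4 * 3 = 12
`hits` takes the values: 0 → 1 → 2 → 3 → 4 → 5 → 6 → 7 → 8 → 9 → 10 → 11 → 12

Answer: 12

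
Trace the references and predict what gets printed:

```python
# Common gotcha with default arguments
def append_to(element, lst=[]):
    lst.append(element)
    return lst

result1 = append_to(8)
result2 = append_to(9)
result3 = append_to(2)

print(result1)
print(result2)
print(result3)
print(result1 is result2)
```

Key concept: mutable default argument gotcha.
Step by step:
`result1 = append_to(8)` → result1 = [8]
`result2 = append_to(9)` → result1 = [8, 9] (same object as result2); result2 = [8, 9] (same object as result1)
`result3 = append_to(2)` → result1 = [8, 9, 2] (same object as result2, result3); result2 = [8, 9, 2] (same object as result1, result3); result3 = [8, 9, 2] (same object as result1, result2)
`print(result1)` → prints [8, 9, 2]
`print(result2)` → prints [8, 9, 2]
`print(result3)` → prints [8, 9, 2]
`print(result1 is result2)` → prints True

Answer:
[8, 9, 2]
[8, 9, 2]
[8, 9, 2]
True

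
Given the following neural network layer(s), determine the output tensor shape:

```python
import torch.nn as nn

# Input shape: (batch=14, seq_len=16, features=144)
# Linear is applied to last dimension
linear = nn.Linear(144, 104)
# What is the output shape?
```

Input: (14, 16, 144) -> Output: (14, 16, 104)

Answer: (14, 16, 104)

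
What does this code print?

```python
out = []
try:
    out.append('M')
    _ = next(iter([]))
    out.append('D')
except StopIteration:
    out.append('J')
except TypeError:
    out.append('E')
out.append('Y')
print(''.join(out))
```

Execution trace: 'M' (try body) → 'J' (except StopIteration) → 'Y' (after the try/except). Output: MJY

Answer: MJY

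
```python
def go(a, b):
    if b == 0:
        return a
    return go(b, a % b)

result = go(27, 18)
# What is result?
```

go(27, 18) -> go(18, 9) -> go(9, 0) -> 9

Answer: 9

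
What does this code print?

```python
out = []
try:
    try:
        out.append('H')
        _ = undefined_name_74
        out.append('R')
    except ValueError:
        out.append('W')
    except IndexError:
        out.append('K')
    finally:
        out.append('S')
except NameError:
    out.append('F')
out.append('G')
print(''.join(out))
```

Execution trace: 'H' (try body) → 'S' (finally) → 'F' (outer except NameError) → 'G' (after the try/except). Output: HSFG

Answer: HSFG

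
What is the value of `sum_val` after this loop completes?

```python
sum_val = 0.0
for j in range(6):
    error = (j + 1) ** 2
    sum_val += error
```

Sum of squared losses 1² + 2² + ... + 6²
`sum_val` takes the values: 0.0 → 1.0 → 5.0 → 14.0 → 30.0 → 55.0 → 91.0

Answer: 91.0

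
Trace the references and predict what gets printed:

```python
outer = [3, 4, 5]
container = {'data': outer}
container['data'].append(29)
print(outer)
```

Key concept: dict holds reference to list.
Step by step:
`outer = [3, 4, 5]` → outer = [3, 4, 5]
`container = {'data': outer}` → container = {'data': [3, 4, 5]}
`container['data'].append(29)` → outer = [3, 4, 5, 29]; container = {'data': [3, 4, 5, 29]}
`print(outer)` → prints [3, 4, 5, 29]

Answer: [3, 4, 5, 29]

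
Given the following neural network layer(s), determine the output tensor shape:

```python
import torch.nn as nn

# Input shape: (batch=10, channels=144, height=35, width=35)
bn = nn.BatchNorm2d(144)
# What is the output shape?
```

Input: (10, 144, 35, 35) -> Output: (10, 144, 35, 35)

Answer: (10, 144, 35, 35)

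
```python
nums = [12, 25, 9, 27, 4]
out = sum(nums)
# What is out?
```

Trace:
`nums = [12, 25, 9, 27, 4]` → nums = [12, 25, 9, 27, 4]
`out = sum(nums)` → out = 77
So out = 77

Answer: 77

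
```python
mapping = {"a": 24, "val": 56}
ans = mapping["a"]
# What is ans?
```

Trace:
`mapping = {"a": 24, "val": 56}` → mapping = {'a': 24, 'val': 56}
`ans = mapping["a"]` → ans = 24
So ans = 24

Answer: 24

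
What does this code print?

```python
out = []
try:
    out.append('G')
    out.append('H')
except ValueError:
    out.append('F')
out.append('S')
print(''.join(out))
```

Execution trace: 'G' (try body) → 'H' (try body, no exception) → 'S' (after the try/except). Output: GHS

Answer: GHS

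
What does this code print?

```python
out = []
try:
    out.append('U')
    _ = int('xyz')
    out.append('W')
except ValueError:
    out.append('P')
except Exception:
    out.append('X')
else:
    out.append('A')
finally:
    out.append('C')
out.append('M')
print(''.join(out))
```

Execution trace: 'U' (try body) → 'P' (except ValueError) → 'C' (finally) → 'M' (after the try/except). Output: UPCM

Answer: UPCM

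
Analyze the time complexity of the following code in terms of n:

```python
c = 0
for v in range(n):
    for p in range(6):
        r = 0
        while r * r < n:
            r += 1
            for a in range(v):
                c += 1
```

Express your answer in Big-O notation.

Each loop level contributes: n × 1 × √n × n. Multiplying the contributions gives O(n^2√n).

Answer: O(n^2√n)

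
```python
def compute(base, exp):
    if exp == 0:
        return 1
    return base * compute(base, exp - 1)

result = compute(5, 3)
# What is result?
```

compute(5, 3) = 5 * 5 * 5 = 125

Answer: 125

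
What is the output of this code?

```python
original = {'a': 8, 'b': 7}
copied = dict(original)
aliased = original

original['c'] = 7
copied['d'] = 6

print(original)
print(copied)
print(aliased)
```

Key concept: dict() creates copy, assignment creates alias.
Step by step:
`original = {'a': 8, 'b': 7}` → original = {'a': 8, 'b': 7}
`copied = dict(original)` → copied = {'a': 8, 'b': 7}
`aliased = original` → aliased = {'a': 8, 'b': 7} (same object as original)
`original['c'] = 7` → original = {'a': 8, 'b': 7, 'c': 7} (same object as aliased); aliased = {'a': 8, 'b': 7, 'c': 7} (same object as original)
`copied['d'] = 6` → copied = {'a': 8, 'b': 7, 'd': 6}
`print(original)` → prints {'a': 8, 'b': 7, 'c': 7}
`print(copied)` → prints {'a': 8, 'b': 7, 'd': 6}
`print(aliased)` → prints {'a': 8, 'b': 7, 'c': 7}

Answer:
{'a': 8, 'b': 7, 'c': 7}
{'a': 8, 'b': 7, 'd': 6}
{'a': 8, 'b': 7, 'c': 7}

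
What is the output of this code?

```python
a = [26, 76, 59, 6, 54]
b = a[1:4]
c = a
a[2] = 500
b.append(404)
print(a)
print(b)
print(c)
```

Key concept: slice vs alias.
Step by step:
`a = [26, 76, 59, 6, 54]` → a = [26, 76, 59, 6, 54]
`b = a[1:4]` → b = [76, 59, 6]
`c = a` → c = [26, 76, 59, 6, 54] (same object as a)
`a[2] = 500` → a = [26, 76, 500, 6, 54] (same object as c); c = [26, 76, 500, 6, 54] (same object as a)
`b.append(404)` → b = [76, 59, 6, 404]
`print(a)` → prints [26, 76, 500, 6, 54]
`print(b)` → prints [76, 59, 6, 404]
`print(c)` → prints [26, 76, 500, 6, 54]

Answer:
[26, 76, 500, 6, 54]
[76, 59, 6, 404]
[26, 76, 500, 6, 54]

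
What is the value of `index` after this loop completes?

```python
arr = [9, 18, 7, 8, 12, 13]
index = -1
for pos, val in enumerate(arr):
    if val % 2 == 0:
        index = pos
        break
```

First even number index in [9, 18, 7, 8, 12, 13]
`index` takes the values: -1 → 1

Answer: 1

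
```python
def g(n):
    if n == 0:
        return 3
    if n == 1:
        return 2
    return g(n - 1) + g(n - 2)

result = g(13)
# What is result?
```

Build up from base cases: g(0)=3, g(1)=2, g(2)=5, g(3)=7, g(4)=12, g(5)=19, g(6)=31, ..., g(13)=898

Answer: 898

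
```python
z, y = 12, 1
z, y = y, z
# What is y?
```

Trace:
`z, y = 12, 1` → z = 12; y = 1
`z, y = y, z` → z = 1; y = 12
So y = 12

Answer: 12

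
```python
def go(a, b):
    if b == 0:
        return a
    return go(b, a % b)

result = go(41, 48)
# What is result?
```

go(41, 48) -> go(48, 41) -> go(41, 7) -> go(7, 6) -> go(6, 1) -> go(1, 0) -> 1

Answer: 1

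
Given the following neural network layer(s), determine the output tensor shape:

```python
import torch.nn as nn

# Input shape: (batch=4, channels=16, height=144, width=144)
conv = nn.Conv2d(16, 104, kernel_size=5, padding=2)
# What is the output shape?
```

Input: (4, 16, 144, 144) -> Output: (4, 104, 144, 144)

Answer: (4, 104, 144, 144)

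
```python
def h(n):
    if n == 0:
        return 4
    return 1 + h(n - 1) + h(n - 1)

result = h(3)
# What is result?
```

h(n) = 1 + 2·h(n-1), h(0)=4. Closed form: (4+1)·2^3 - 1 = 39.

Answer: 39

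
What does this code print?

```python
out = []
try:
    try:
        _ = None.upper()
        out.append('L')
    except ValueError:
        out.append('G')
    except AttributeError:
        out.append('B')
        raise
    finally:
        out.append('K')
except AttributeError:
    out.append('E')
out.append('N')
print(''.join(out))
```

Execution trace: 'B' (inner except AttributeError) → 'K' (inner finally) → 'E' (outer except AttributeError) → 'N' (after the try/except). Output: BKEN

Answer: BKEN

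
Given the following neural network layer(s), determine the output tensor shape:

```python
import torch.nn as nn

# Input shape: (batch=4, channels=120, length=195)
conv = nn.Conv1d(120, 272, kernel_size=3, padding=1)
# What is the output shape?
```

Input: (4, 120, 195) -> Output: (4, 272, 195)

Answer: (4, 272, 195)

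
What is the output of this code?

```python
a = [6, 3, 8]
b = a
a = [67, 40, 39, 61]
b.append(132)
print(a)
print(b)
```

Key concept: rebinding vs mutation: a is rebound to a new list, b still points at the original.
Step by step:
`a = [6, 3, 8]` → a = [6, 3, 8]
`b = a` → b = [6, 3, 8] (same object as a)
`a = [67, 40, 39, 61]` → a = [67, 40, 39, 61]
`b.append(132)` → b = [6, 3, 8, 132]
`print(a)` → prints [67, 40, 39, 61]
`print(b)` → prints [6, 3, 8, 132]

Answer:
[67, 40, 39, 61]
[6, 3, 8, 132]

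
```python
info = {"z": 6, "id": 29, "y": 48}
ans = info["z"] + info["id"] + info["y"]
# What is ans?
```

Trace:
`info = {"z": 6, "id": 29, "y": 48}` → info = {'z': 6, 'id': 29, 'y': 48}
`ans = info["z"] + info["id"] + info["y"]` → ans = 83
So ans = 83

Answer: 83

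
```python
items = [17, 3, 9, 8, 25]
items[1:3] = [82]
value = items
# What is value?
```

Trace:
`items = [17, 3, 9, 8, 25]` → items = [17, 3, 9, 8, 25]
`items[1:3] = [82]` → items = [17, 82, 8, 25]
`value = items` → value = [17, 82, 8, 25]
So value = [17, 82, 8, 25]

Answer: [17, 82, 8, 25]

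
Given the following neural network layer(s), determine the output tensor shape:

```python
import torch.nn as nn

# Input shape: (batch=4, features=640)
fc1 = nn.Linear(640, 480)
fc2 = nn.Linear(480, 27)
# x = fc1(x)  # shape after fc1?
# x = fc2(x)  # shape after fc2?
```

Input: (4, 640) -> after fc1: (4, 480) -> Output: (4, 27)

Answer: (4, 27)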